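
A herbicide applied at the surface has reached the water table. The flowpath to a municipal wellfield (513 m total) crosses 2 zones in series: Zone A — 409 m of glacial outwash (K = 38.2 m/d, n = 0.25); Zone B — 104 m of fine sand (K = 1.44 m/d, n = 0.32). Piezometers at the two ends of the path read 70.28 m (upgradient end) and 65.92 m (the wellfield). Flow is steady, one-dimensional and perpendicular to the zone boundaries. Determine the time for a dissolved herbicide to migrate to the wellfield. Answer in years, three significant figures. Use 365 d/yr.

7.06 years

Total head drop ΔH = 70.28 − 65.92 = 4.36 m
Continuity: the same q passes through each zone, so ΔH = q·Σ(L_j/K_j) — the zones act as resistances in series.
Σ(L/K) = 409/38.2 + 104/1.44 = 10.71 + 72.22 = 82.93 d
q = ΔH / Σ(L/K) = 4.36 / 82.93 = 0.05258 m/d (same in every zone)
Zone A: v = q/n = 0.05258/0.25 = 0.2103 m/d → t_A = 409/0.2103 = 1945 d
Zone B: v = q/n = 0.05258/0.32 = 0.1643 m/d → t_B = 104/0.1643 = 633.0 d
Total t = 1945 + 633.0 = 2578 d
   = 2578 / 365 = 7.06 yr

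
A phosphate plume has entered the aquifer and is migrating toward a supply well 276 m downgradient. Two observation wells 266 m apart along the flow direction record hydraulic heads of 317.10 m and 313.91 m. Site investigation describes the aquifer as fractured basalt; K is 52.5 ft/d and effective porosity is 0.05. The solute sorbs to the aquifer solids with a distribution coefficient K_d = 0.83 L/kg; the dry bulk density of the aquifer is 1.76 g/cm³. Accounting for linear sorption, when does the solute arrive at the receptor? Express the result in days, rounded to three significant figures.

2170 days

Hydraulic gradient i = (317.10 − 313.91) / 266 = 3.19 / 266 = 0.01199
K = 52.5 ft/d × 0.3048 = 16.00 m/d
q = Ki = 16.00 × 0.01199 = 0.1919 m/d
Seepage velocity v = q / n = 0.1919 / 0.05 = 3.838 m/d
Retardation R = 1 + ρ_b·K_d/n = 1 + 1.76×0.83/0.05 = 30.22
Contaminant velocity v_c = v/R = 3.838/30.22 = 0.1270 m/d
t = L/v_c = 276/0.1270 = 2173 d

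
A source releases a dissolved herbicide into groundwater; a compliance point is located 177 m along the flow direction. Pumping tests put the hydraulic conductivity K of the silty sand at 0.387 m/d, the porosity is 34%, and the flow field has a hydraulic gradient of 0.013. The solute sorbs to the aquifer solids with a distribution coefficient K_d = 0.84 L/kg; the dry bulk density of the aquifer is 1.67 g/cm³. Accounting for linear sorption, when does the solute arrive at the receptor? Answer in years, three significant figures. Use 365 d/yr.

168 years

q = Ki = 0.387 × 0.013 = 0.005031 m/d
v_s = q/n_e = 0.005031/0.34 = 0.01480 m/d
Retardation R = 1 + ρ_b·K_d/n = 1 + 1.67×0.84/0.34 = 5.126
Contaminant velocity v_c = v/R = 0.01480/5.126 = 0.002887 m/d
t = L/v_c = 177/0.002887 = 61310 d
   = 61310/365 = 168 yr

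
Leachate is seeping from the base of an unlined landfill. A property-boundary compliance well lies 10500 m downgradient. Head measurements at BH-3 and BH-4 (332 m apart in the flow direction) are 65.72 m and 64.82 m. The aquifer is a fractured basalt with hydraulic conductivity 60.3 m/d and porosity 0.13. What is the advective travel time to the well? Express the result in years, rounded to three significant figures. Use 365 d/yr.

Hydraulic gradient i = (65.72 − 64.82) / 332 = 0.90 / 332 = 0.002711
Darcy flux q = K·i = 60.3 × 0.002711 = 0.1635 m/d
v = Ki/n = 60.3·0.002711/0.13 = 1.257 m/d
t = L / v = 10500 / 1.257 = 8350 d
   = 8350 / 365 = 22.9 yr

22.9 years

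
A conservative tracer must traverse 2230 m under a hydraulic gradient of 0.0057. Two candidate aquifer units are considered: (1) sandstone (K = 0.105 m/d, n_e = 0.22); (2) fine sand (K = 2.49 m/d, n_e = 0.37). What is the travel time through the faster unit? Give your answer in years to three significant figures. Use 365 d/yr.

Unit 1 (sandstone): v = 0.105×0.0057/0.22 = 0.002720 m/d, t = 2230/0.002720 = 819700 d
Unit 2 (fine sand): v = 2.49×0.0057/0.37 = 0.03836 m/d, t = 2230/0.03836 = 58130 d
Faster: 58130 d / 365 = 159 yr

159 years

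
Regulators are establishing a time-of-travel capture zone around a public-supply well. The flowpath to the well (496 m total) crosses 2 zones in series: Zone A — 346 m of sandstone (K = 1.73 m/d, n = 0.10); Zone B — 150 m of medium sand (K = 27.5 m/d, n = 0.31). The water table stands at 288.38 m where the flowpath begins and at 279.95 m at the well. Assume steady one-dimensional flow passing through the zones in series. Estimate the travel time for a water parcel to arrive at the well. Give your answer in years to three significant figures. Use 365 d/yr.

Total head drop ΔH = 288.38 − 279.95 = 8.43 m
Steady 1-D flow in series ⇒ the Darcy flux q is identical in every zone and the zone head losses add (resistances L/K in series).
Σ(L/K) = 346/1.73 + 150/27.5 = 200.0 + 5.455 = 205.5 d
q = ΔH / Σ(L/K) = 8.43 / 205.5 = 0.04103 m/d (same in every zone)
Zone A: v = q/n = 0.04103/0.10 = 0.4103 m/d → t_A = 346/0.4103 = 843.3 d
Zone B: v = q/n = 0.04103/0.31 = 0.1324 m/d → t_B = 150/0.1324 = 1133 d
Total t = 843.3 + 1133 = 1977 d
   = 1977 / 365 = 5.42 yr

5.42 years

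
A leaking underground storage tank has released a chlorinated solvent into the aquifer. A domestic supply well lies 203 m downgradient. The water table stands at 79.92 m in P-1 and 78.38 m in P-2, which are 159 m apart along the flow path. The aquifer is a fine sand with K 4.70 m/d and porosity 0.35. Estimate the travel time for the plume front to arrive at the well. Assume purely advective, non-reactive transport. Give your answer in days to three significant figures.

1560 days

Hydraulic gradient i = (79.92 − 78.38) / 159 = 1.54 / 159 = 0.009686
Darcy flux q = K·i = 4.70 × 0.009686 = 0.04552 m/d
v = Ki/n = 4.70·0.009686/0.35 = 0.1301 m/d
t = L / v = 203 / 0.1301 = 1561 d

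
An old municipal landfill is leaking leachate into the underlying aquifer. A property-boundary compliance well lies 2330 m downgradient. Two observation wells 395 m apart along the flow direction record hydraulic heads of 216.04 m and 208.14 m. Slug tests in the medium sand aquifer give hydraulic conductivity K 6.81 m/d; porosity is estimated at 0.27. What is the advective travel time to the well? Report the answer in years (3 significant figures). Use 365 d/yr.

12.7 years

Hydraulic gradient i = (216.04 − 208.14) / 395 = 7.90 / 395 = 0.02000
Specific discharge q = 6.81 × 0.02000 = 0.1362 m/d
v = Ki/n = 6.81·0.02000/0.27 = 0.5044 m/d
t = L / v = 2330 / 0.5044 = 4619 d
   = 4619 / 365 = 12.7 yr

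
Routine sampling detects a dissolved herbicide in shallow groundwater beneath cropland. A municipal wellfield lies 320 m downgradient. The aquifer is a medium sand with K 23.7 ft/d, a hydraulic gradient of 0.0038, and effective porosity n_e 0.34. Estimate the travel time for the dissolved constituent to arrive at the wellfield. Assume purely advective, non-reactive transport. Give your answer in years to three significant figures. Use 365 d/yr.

10.9 years

K = 23.7 ft/d × 0.3048 = 7.224 m/d
Specific discharge q = 7.224 × 0.0038 = 0.02745 m/d
Average linear velocity = 0.02745 / 0.34 = 0.08074 m/d
t = L / v = 320 / 0.08074 = 3964 d
   = 3964 / 365 = 10.9 yr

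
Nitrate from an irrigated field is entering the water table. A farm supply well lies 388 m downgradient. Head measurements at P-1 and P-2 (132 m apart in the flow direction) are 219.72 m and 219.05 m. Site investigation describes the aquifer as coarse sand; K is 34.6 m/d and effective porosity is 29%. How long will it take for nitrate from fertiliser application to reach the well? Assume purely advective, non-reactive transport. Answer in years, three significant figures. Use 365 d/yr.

Hydraulic gradient i = (219.72 − 219.05) / 132 = 0.67 / 132 = 0.005076
Specific discharge q = 34.6 × 0.005076 = 0.1756 m/d
v = Ki/n = 34.6·0.005076/0.29 = 0.6056 m/d
t = L / v = 388 / 0.6056 = 640.7 d
   = 640.7 / 365 = 1.76 yr

1.76 years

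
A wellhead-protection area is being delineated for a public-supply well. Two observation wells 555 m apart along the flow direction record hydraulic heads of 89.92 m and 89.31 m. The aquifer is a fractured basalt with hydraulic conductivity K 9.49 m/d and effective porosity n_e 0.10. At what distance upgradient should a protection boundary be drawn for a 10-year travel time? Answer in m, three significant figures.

Hydraulic gradient i = (89.92 − 89.31) / 555 = 0.61 / 555 = 0.001099
Darcy flux q = K·i = 9.49 × 0.001099 = 0.01043 m/d
Average linear velocity = 0.01043 / 0.10 = 0.1043 m/d
T = 10 yr × 365 = 3650 d
L = v × T = 0.1043 × 3650 = 380.7 m

381 m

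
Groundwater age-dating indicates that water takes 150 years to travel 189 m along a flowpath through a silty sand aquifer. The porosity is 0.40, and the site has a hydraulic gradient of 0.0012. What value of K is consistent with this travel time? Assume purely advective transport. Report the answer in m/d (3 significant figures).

t = 150 years = 54750 d
v = L / t = 189 / 54750 = 0.003452 m/d
K = v · n / i = 0.003452 × 0.40 / 0.0012 = 1.15 m/d

1.15 m/d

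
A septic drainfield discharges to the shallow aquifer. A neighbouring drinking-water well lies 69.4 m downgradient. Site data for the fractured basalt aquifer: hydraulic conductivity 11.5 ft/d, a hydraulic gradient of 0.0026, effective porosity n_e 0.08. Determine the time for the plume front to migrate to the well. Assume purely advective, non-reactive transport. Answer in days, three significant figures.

609 days

K = 11.5 ft/d × 0.3048 = 3.505 m/d
Specific discharge q = 3.505 × 0.0026 = 0.009114 m/d
v = Ki/n = 3.505·0.0026/0.08 = 0.1139 m/d
t = L / v = 69.4 / 0.1139 = 609.2 d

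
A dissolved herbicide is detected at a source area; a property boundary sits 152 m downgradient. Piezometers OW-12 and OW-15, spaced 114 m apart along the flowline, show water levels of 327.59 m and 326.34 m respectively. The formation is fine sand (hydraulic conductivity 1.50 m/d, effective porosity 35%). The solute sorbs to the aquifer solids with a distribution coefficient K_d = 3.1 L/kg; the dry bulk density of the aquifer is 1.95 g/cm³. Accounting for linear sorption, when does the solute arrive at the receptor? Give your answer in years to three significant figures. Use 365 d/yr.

162 years

Hydraulic gradient i = (327.59 − 326.34) / 114 = 1.25 / 114 = 0.01096
Specific discharge q = 1.50 × 0.01096 = 0.01645 m/d
Average linear velocity = 0.01645 / 0.35 = 0.04699 m/d
Retardation R = 1 + ρ_b·K_d/n = 1 + 1.95×3.1/0.35 = 18.27
Contaminant velocity v_c = v/R = 0.04699/18.27 = 0.002572 m/d
t = L/v_c = 152/0.002572 = 59100 d
   = 59100/365 = 162 yr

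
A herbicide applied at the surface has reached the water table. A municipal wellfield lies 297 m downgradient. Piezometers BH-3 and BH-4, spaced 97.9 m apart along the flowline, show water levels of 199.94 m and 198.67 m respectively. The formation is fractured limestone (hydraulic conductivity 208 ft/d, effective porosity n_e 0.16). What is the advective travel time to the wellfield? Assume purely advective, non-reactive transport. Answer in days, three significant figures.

Hydraulic gradient i = (199.94 − 198.67) / 97.9 = 1.27 / 97.9 = 0.01297
K = 208 ft/d × 0.3048 = 63.40 m/d
q = Ki = 63.40 × 0.01297 = 0.8224 m/d
Average linear velocity = 0.8224 / 0.16 = 5.140 m/d
t = L / v = 297 / 5.140 = 57.78 d

57.8 days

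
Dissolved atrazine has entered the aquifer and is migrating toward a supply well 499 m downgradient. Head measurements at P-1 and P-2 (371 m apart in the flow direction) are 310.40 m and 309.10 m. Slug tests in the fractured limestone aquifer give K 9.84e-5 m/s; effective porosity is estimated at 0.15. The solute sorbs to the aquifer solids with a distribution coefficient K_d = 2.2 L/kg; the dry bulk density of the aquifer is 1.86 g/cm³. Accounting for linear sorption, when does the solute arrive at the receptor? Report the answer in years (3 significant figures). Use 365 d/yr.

195 years

Hydraulic gradient i = (310.40 − 309.10) / 371 = 1.30 / 371 = 0.003504
K = 9.84e-5 m/s × 86400 s/d = 8.502 m/d
q = Ki = 8.502 × 0.003504 = 0.02979 m/d
Seepage velocity v = q / n = 0.02979 / 0.15 = 0.1986 m/d
Retardation R = 1 + ρ_b·K_d/n = 1 + 1.86×2.2/0.15 = 28.28
Contaminant velocity v_c = v/R = 0.1986/28.28 = 0.007023 m/d
t = L/v_c = 499/0.007023 = 71050 d
   = 71050/365 = 195 yr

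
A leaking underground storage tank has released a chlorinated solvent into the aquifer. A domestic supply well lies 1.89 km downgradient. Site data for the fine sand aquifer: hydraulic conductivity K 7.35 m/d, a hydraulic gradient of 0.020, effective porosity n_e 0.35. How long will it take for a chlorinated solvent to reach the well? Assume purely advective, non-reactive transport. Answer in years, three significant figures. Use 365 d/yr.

12.3 years

Specific discharge q = 7.35 × 0.020 = 0.1470 m/d
v_s = q/n_e = 0.1470/0.35 = 0.4200 m/d
L = 1.89 km = 1890 m
t = L / v = 1890 / 0.4200 = 4500 d
   = 4500 / 365 = 12.3 yr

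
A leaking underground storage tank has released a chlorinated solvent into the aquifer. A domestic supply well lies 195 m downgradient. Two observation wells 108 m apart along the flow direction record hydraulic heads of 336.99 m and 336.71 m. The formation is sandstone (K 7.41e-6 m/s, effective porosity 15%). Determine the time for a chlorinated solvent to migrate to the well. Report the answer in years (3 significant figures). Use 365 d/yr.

Hydraulic gradient i = (336.99 − 336.71) / 108 = 0.28 / 108 = 0.002593
K = 7.41e-6 m/s × 86400 s/d = 0.6402 m/d
q = Ki = 0.6402 × 0.002593 = 0.001660 m/d
Seepage velocity v = q / n = 0.001660 / 0.15 = 0.01107 m/d
t = L / v = 195 / 0.01107 = 17620 d
   = 17620 / 365 = 48.3 yr

48.3 years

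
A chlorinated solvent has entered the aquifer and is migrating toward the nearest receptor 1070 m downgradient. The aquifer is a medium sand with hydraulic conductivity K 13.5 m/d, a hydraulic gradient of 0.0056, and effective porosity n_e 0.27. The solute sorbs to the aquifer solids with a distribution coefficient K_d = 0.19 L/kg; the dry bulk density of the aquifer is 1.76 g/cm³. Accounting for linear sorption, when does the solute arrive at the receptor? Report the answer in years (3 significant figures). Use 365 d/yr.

23.4 years

Darcy flux q = K·i = 13.5 × 0.0056 = 0.07560 m/d
Average linear velocity = 0.07560 / 0.27 = 0.2800 m/d
Retardation R = 1 + ρ_b·K_d/n = 1 + 1.76×0.19/0.27 = 2.239
Contaminant velocity v_c = v/R = 0.2800/2.239 = 0.1251 m/d
t = L/v_c = 1070/0.1251 = 8554 d
   = 8554/365 = 23.4 yr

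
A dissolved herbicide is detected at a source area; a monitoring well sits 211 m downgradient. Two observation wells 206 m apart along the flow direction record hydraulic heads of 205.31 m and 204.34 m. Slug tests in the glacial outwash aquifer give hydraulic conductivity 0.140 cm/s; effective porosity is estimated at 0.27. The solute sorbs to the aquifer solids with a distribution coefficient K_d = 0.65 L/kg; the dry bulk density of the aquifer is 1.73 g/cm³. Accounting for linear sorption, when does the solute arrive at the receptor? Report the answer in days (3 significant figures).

Hydraulic gradient i = (205.31 − 204.34) / 206 = 0.97 / 206 = 0.004709
K = 0.140 cm/s × 864 = 121.0 m/d
Darcy flux q = K·i = 121.0 × 0.004709 = 0.5696 m/d
Average linear velocity = 0.5696 / 0.27 = 2.110 m/d
Retardation R = 1 + ρ_b·K_d/n = 1 + 1.73×0.65/0.27 = 5.165
Contaminant velocity v_c = v/R = 2.110/5.165 = 0.4084 m/d
t = L/v_c = 211/0.4084 = 516.6 d

517 days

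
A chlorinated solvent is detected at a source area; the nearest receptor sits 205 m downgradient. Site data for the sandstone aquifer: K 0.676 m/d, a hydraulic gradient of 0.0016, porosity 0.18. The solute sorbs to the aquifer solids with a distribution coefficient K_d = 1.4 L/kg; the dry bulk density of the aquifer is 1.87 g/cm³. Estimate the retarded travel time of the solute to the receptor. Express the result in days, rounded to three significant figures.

Darcy flux q = K·i = 0.676 × 0.0016 = 0.001082 m/d
Average linear velocity = 0.001082 / 0.18 = 0.006009 m/d
Retardation R = 1 + ρ_b·K_d/n = 1 + 1.87×1.4/0.18 = 15.54
Contaminant velocity v_c = v/R = 0.006009/15.54 = 3.866e-4 m/d
t = L/v_c = 205/3.866e-4 = 530300 d

530000 days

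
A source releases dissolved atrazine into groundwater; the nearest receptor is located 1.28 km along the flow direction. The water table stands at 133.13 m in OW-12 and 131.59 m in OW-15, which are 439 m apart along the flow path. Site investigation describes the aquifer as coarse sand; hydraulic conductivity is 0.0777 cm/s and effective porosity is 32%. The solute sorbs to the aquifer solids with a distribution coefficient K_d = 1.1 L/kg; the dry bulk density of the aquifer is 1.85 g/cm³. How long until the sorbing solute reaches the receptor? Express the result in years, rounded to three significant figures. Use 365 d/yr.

Hydraulic gradient i = (133.13 − 131.59) / 439 = 1.54 / 439 = 0.003508
K = 0.0777 cm/s × 864 = 67.13 m/d
q = Ki = 67.13 × 0.003508 = 0.2355 m/d
Seepage velocity v = q / n = 0.2355 / 0.32 = 0.7359 m/d
Retardation R = 1 + ρ_b·K_d/n = 1 + 1.85×1.1/0.32 = 7.359
Contaminant velocity v_c = v/R = 0.7359/7.359 = 0.1000 m/d
L = 1.28 km = 1280 m
t = L/v_c = 1280/0.1000 = 12800 d
   = 12800/365 = 35.1 yr

35.1 years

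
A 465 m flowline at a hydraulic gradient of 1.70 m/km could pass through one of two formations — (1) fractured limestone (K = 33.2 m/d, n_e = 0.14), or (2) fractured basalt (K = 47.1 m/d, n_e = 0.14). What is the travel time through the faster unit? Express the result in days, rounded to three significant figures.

813 days

Unit 1 (fractured limestone): v = 33.2×0.0017/0.14 = 0.4031 m/d, t = 465/0.4031 = 1153 d
Unit 2 (fractured basalt): v = 47.1×0.0017/0.14 = 0.5719 m/d, t = 465/0.5719 = 813.0 d
Faster unit: t = 813 d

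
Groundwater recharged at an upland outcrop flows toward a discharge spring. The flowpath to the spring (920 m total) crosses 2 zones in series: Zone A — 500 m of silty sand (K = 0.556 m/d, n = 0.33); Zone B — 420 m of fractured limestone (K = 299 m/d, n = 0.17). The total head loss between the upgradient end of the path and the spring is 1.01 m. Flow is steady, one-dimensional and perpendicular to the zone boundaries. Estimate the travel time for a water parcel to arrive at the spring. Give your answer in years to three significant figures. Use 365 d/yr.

Continuity: the same q passes through each zone, so ΔH = q·Σ(L_j/K_j) — the zones act as resistances in series.
Σ(L/K) = 500/0.556 + 420/299 = 899.3 + 1.405 = 900.7 d
q = ΔH / Σ(L/K) = 1.01 / 900.7 = 0.001121 m/d (same in every zone)
Zone A: v = q/n = 0.001121/0.33 = 0.003398 m/d → t_A = 500/0.003398 = 147100 d
Zone B: v = q/n = 0.001121/0.17 = 0.006596 m/d → t_B = 420/0.006596 = 63670 d
Total t = 147100 + 63670 = 210800 d
   = 210800 / 365 = 578 yr

578 years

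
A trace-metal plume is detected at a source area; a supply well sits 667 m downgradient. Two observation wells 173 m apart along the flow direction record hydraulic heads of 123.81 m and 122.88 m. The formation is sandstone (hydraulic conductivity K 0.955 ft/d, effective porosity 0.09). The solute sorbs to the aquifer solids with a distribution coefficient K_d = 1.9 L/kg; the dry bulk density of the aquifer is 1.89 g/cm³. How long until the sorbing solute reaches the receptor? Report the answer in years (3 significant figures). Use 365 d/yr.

Hydraulic gradient i = (123.81 − 122.88) / 173 = 0.93 / 173 = 0.005376
K = 0.955 ft/d × 0.3048 = 0.2911 m/d
Darcy flux q = K·i = 0.2911 × 0.005376 = 0.001565 m/d
v_s = q/n_e = 0.001565/0.09 = 0.01739 m/d
Retardation R = 1 + ρ_b·K_d/n = 1 + 1.89×1.9/0.09 = 40.90
Contaminant velocity v_c = v/R = 0.01739/40.90 = 4.251e-4 m/d
t = L/v_c = 667/4.251e-4 = 1.569e6 d
   = 1.569e6/365 = 4300 yr

4300 years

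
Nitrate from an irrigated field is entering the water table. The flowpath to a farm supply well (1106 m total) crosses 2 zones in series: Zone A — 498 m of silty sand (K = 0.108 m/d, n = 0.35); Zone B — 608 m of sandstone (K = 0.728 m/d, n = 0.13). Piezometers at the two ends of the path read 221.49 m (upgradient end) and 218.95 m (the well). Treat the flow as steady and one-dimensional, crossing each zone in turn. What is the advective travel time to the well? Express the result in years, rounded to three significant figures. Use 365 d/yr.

Total head drop ΔH = 221.49 − 218.95 = 2.54 m
Continuity: the same q passes through each zone, so ΔH = q·Σ(L_j/K_j) — the zones act as resistances in series.
Σ(L/K) = 498/0.108 + 608/0.728 = 4611 + 835.2 = 5446 d
q = ΔH / Σ(L/K) = 2.54 / 5446 = 4.664e-4 m/d (same in every zone)
Zone A: v = q/n = 4.664e-4/0.35 = 0.001332 m/d → t_A = 498/0.001332 = 373700 d
Zone B: v = q/n = 4.664e-4/0.13 = 0.003587 m/d → t_B = 608/0.003587 = 169500 d
Total t = 373700 + 169500 = 543200 d
   = 543200 / 365 = 1490 yr

1490 years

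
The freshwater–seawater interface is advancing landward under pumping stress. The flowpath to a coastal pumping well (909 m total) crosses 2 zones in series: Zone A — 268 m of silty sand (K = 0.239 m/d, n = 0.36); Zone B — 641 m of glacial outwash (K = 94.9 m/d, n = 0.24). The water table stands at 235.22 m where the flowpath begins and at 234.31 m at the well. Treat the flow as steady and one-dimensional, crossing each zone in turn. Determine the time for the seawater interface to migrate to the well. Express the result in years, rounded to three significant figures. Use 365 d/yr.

850 years

Total head drop ΔH = 235.22 − 234.31 = 0.91 m
Continuity: the same q passes through each zone, so ΔH = q·Σ(L_j/K_j) — the zones act as resistances in series.
Σ(L/K) = 268/0.239 + 641/94.9 = 1121 + 6.754 = 1128 d
q = ΔH / Σ(L/K) = 0.91 / 1128 = 8.067e-4 m/d (same in every zone)
Zone A: v = q/n = 8.067e-4/0.36 = 0.002241 m/d → t_A = 268/0.002241 = 119600 d
Zone B: v = q/n = 8.067e-4/0.24 = 0.003361 m/d → t_B = 641/0.003361 = 190700 d
Total t = 119600 + 190700 = 310300 d
   = 310300 / 365 = 850 yr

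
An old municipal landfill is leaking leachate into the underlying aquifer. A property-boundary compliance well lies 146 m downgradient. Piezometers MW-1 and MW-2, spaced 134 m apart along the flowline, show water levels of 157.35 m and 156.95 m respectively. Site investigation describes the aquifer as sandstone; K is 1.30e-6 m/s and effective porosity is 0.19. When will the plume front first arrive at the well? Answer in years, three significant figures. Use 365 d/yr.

Hydraulic gradient i = (157.35 − 156.95) / 134 = 0.40 / 134 = 0.002985
K = 1.30e-6 m/s × 86400 s/d = 0.1123 m/d
q = Ki = 0.1123 × 0.002985 = 3.353e-4 m/d
Seepage velocity v = q / n = 3.353e-4 / 0.19 = 0.001765 m/d
t = L / v = 146 / 0.001765 = 82740 d
   = 82740 / 365 = 227 yr

227 years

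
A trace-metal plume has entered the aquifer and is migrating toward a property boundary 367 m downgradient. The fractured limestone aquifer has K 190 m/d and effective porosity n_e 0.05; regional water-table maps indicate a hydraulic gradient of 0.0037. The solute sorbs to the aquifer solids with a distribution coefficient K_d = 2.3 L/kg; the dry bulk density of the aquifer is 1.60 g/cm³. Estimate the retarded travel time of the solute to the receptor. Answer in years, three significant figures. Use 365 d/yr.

5.33 years

Specific discharge q = 190 × 0.0037 = 0.7030 m/d
Average linear velocity = 0.7030 / 0.05 = 14.06 m/d
Retardation R = 1 + ρ_b·K_d/n = 1 + 1.60×2.3/0.05 = 74.60
Contaminant velocity v_c = v/R = 14.06/74.60 = 0.1885 m/d
t = L/v_c = 367/0.1885 = 1947 d
   = 1947/365 = 5.33 yr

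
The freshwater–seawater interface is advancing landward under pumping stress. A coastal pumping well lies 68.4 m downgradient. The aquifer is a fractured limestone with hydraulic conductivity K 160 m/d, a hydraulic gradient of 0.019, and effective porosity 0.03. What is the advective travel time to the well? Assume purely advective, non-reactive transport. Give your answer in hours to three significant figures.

16.2 hours

q = Ki = 160 × 0.019 = 3.040 m/d
Average linear velocity = 3.040 / 0.03 = 101.3 m/d
t = L / v = 68.4 / 101.3 = 0.6750 d
   = 0.6750 × 24 = 16.2 h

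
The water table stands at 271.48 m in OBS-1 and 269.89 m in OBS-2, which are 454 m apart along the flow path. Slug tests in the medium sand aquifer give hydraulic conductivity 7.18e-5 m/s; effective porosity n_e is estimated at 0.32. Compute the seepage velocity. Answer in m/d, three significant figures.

Hydraulic gradient i = (271.48 − 269.89) / 454 = 1.59 / 454 = 0.003502
K = 7.18e-5 m/s × 86400 s/d = 6.204 m/d
Specific discharge q = 6.204 × 0.003502 = 0.02173 m/d
v_s = q/n_e = 0.02173/0.32 = 0.06789 m/d

0.0679 m/d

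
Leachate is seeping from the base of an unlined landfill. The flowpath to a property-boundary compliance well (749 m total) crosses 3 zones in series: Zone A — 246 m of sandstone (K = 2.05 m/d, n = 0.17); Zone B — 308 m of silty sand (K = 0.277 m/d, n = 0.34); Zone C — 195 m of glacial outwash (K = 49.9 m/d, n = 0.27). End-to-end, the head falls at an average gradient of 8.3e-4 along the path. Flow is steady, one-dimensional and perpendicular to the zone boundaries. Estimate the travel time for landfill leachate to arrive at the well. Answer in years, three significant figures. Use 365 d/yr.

Steady 1-D flow in series ⇒ the Darcy flux q is identical in every zone and the zone head losses add (resistances L/K in series).
Σ(L/K) = 246/2.05 + 308/0.277 + 195/49.9 = 120.0 + 1112 + 3.908 = 1236 d
K_eq = L_total / Σ(L/K) = 749 / 1236 = 0.6061 m/d
q = K_eq · i = 0.6061 × 8.3e-4 = 5.030e-4 m/d (same in every zone)
Zone A: v = q/n = 5.030e-4/0.17 = 0.002959 m/d → t_A = 246/0.002959 = 83130 d
Zone B: v = q/n = 5.030e-4/0.34 = 0.001480 m/d → t_B = 308/0.001480 = 208200 d
Zone C: v = q/n = 5.030e-4/0.27 = 0.001863 m/d → t_C = 195/0.001863 = 104700 d
Total t = 83130 + 208200 + 104700 = 396000 d
   = 396000 / 365 = 1080 yr

1080 years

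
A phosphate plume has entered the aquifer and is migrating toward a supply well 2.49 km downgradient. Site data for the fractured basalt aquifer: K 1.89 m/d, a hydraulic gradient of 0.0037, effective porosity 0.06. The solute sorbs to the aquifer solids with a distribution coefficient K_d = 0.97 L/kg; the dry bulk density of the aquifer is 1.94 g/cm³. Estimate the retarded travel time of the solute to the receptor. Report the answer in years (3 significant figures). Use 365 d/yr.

Darcy flux q = K·i = 1.89 × 0.0037 = 0.006993 m/d
v_s = q/n_e = 0.006993/0.06 = 0.1166 m/d
Retardation R = 1 + ρ_b·K_d/n = 1 + 1.94×0.97/0.06 = 32.36
Contaminant velocity v_c = v/R = 0.1166/32.36 = 0.003601 m/d
L = 2.49 km = 2490 m
t = L/v_c = 2490/0.003601 = 691400 d
   = 691400/365 = 1890 yr

1890 years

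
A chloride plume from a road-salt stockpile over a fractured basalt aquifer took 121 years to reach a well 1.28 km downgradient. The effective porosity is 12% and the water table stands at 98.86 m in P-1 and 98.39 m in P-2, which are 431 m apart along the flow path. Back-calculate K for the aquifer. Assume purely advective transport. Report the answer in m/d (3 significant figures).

3.19 m/d

Hydraulic gradient i = (98.86 − 98.39) / 431 = 0.47 / 431 = 0.001090
t = 121 years = 44170 d
L = 1.28 km = 1280 m
v = L / t = 1280 / 44170 = 0.02898 m/d
K = v · n / i = 0.02898 × 0.12 / 0.001090 = 3.19 m/d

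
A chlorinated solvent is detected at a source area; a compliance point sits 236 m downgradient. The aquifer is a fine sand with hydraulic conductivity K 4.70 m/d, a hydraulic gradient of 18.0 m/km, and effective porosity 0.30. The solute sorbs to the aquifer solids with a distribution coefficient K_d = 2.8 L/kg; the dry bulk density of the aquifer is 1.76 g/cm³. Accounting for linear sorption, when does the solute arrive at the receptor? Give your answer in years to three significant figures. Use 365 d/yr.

40.0 years

Specific discharge q = 4.70 × 0.018 = 0.08460 m/d
Seepage velocity v = q / n = 0.08460 / 0.30 = 0.2820 m/d
Retardation R = 1 + ρ_b·K_d/n = 1 + 1.76×2.8/0.30 = 17.43
Contaminant velocity v_c = v/R = 0.2820/17.43 = 0.01618 m/d
t = L/v_c = 236/0.01618 = 14580 d
   = 14580/365 = 40.0 yr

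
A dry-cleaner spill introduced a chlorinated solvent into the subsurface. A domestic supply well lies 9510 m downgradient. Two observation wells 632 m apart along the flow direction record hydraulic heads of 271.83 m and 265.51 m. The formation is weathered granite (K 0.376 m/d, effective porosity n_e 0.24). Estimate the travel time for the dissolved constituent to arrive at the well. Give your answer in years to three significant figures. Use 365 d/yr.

1660 years

Hydraulic gradient i = (271.83 − 265.51) / 632 = 6.32 / 632 = 0.01000
Specific discharge q = 0.376 × 0.01000 = 0.003760 m/d
v = Ki/n = 0.376·0.01000/0.24 = 0.01567 m/d
t = L / v = 9510 / 0.01567 = 607000 d
   = 607000 / 365 = 1660 yr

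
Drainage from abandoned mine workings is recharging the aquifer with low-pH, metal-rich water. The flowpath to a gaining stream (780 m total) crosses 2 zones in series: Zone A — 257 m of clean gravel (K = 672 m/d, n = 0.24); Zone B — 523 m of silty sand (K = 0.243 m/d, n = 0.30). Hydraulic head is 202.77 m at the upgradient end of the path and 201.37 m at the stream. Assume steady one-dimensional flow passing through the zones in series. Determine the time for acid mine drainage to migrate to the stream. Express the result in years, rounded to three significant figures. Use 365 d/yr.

921 years

Total head drop ΔH = 202.77 − 201.37 = 1.40 m
Continuity: the same q passes through each zone, so ΔH = q·Σ(L_j/K_j) — the zones act as resistances in series.
Σ(L/K) = 257/672 + 523/0.243 = 0.3824 + 2152 = 2153 d
q = ΔH / Σ(L/K) = 1.40 / 2153 = 6.504e-4 m/d (same in every zone)
Zone A: v = q/n = 6.504e-4/0.24 = 0.002710 m/d → t_A = 257/0.002710 = 94840 d
Zone B: v = q/n = 6.504e-4/0.30 = 0.002168 m/d → t_B = 523/0.002168 = 241300 d
Total t = 94840 + 241300 = 336100 d
   = 336100 / 365 = 921 yr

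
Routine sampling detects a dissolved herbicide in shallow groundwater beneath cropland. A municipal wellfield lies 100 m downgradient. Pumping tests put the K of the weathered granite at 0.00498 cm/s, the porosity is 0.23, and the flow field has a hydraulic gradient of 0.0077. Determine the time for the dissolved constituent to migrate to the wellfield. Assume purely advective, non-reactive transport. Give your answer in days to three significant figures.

694 days

K = 0.00498 cm/s × 864 = 4.303 m/d
Specific discharge q = 4.303 × 0.0077 = 0.03313 m/d
v_s = q/n_e = 0.03313/0.23 = 0.1440 m/d
t = L / v = 100 / 0.1440 = 694.2 d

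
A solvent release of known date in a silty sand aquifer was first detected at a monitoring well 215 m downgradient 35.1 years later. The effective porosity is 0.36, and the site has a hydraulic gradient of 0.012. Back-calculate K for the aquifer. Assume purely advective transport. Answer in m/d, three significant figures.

t = 35.1 years = 12810 d
v = L / t = 215 / 12810 = 0.01678 m/d
K = v · n / i = 0.01678 × 0.36 / 0.012 = 0.503 m/d

0.503 m/d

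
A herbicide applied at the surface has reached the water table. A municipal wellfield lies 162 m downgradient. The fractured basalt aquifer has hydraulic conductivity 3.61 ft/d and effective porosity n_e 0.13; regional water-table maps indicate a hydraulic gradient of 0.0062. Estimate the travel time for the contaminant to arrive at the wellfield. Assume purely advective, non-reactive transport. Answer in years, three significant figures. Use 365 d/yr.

K = 3.61 ft/d × 0.3048 = 1.100 m/d
Darcy flux q = K·i = 1.100 × 0.0062 = 0.006822 m/d
Seepage velocity v = q / n = 0.006822 / 0.13 = 0.05248 m/d
t = L / v = 162 / 0.05248 = 3087 d
   = 3087 / 365 = 8.46 yr

8.46 years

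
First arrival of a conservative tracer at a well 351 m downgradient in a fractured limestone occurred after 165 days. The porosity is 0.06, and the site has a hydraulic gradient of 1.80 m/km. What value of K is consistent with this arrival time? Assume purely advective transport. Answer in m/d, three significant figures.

70.9 m/d

v = L / t = 351 / 165 = 2.127 m/d
K = v · n / i = 2.127 × 0.06 / 0.0018 = 70.9 m/d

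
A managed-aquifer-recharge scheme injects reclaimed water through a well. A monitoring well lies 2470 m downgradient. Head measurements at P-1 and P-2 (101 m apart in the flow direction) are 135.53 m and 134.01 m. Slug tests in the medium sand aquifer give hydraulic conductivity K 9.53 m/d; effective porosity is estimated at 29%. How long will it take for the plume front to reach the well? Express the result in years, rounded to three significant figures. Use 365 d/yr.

13.7 years

Hydraulic gradient i = (135.53 − 134.01) / 101 = 1.52 / 101 = 0.01505
Darcy flux q = K·i = 9.53 × 0.01505 = 0.1434 m/d
v_s = q/n_e = 0.1434/0.29 = 0.4946 m/d
t = L / v = 2470 / 0.4946 = 4994 d
   = 4994 / 365 = 13.7 yr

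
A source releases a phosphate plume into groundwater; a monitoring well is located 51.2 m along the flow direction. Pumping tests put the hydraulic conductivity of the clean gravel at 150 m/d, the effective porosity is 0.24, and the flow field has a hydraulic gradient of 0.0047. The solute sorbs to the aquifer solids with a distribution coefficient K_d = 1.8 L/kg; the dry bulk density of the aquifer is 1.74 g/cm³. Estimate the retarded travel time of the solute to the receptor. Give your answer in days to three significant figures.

Darcy flux q = K·i = 150 × 0.0047 = 0.7050 m/d
v = Ki/n = 150·0.0047/0.24 = 2.938 m/d
Retardation R = 1 + ρ_b·K_d/n = 1 + 1.74×1.8/0.24 = 14.05
Contaminant velocity v_c = v/R = 2.938/14.05 = 0.2091 m/d
t = L/v_c = 51.2/0.2091 = 244.9 d

245 days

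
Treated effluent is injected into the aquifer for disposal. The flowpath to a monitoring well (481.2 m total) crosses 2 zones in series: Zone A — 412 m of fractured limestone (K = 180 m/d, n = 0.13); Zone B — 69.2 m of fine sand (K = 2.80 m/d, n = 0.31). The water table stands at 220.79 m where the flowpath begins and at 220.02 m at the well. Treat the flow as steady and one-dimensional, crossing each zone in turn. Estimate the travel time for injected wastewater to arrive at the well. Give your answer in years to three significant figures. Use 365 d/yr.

7.21 years

Total head drop ΔH = 220.79 − 220.02 = 0.77 m
Continuity: the same q passes through each zone, so ΔH = q·Σ(L_j/K_j) — the zones act as resistances in series.
Σ(L/K) = 412/180 + 69.2/2.80 = 2.289 + 24.71 = 27.00 d
q = ΔH / Σ(L/K) = 0.77 / 27.00 = 0.02852 m/d (same in every zone)
Zone A: v = q/n = 0.02852/0.13 = 0.2193 m/d → t_A = 412/0.2193 = 1878 d
Zone B: v = q/n = 0.02852/0.31 = 0.09198 m/d → t_B = 69.2/0.09198 = 752.3 d
Total t = 1878 + 752.3 = 2631 d
   = 2631 / 365 = 7.21 yr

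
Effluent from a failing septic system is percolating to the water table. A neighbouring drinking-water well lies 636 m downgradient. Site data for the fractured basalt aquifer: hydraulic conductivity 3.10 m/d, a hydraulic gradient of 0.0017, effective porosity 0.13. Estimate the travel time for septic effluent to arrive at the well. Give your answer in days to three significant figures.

15700 days

Darcy flux q = K·i = 3.10 × 0.0017 = 0.005270 m/d
v_s = q/n_e = 0.005270/0.13 = 0.04054 m/d
t = L / v = 636 / 0.04054 = 15690 d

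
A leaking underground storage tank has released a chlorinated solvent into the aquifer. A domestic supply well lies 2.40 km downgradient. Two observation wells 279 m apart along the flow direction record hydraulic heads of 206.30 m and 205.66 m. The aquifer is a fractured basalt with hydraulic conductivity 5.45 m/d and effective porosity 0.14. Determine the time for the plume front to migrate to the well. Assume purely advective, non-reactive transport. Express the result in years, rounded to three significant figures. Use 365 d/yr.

73.6 years

Hydraulic gradient i = (206.30 − 205.66) / 279 = 0.64 / 279 = 0.002294
Darcy flux q = K·i = 5.45 × 0.002294 = 0.01250 m/d
v_s = q/n_e = 0.01250/0.14 = 0.08930 m/d
L = 2.40 km = 2400 m
t = L / v = 2400 / 0.08930 = 26880 d
   = 26880 / 365 = 73.6 yr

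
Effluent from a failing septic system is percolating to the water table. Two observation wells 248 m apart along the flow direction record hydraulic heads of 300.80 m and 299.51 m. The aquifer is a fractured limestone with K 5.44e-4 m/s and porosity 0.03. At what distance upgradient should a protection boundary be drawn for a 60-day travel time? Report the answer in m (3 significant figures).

489 m

Hydraulic gradient i = (300.80 − 299.51) / 248 = 1.29 / 248 = 0.005202
K = 5.44e-4 m/s × 86400 s/d = 47.00 m/d
Darcy flux q = K·i = 47.00 × 0.005202 = 0.2445 m/d
Seepage velocity v = q / n = 0.2445 / 0.03 = 8.149 m/d
L = v × T = 8.149 × 60 = 489.0 m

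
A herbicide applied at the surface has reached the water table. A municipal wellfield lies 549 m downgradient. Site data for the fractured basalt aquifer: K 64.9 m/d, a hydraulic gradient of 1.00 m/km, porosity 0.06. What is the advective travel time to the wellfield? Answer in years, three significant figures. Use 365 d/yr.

Darcy flux q = K·i = 64.9 × 0.0010 = 0.06490 m/d
v = Ki/n = 64.9·0.0010/0.06 = 1.082 m/d
t = L / v = 549 / 1.082 = 507.6 d
   = 507.6 / 365 = 1.39 yr

1.39 years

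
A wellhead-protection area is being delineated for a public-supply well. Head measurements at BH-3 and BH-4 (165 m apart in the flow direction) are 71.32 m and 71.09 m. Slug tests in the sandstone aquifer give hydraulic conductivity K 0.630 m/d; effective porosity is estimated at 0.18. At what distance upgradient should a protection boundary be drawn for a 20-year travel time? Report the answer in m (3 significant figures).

Hydraulic gradient i = (71.32 − 71.09) / 165 = 0.23 / 165 = 0.001394
Darcy flux q = K·i = 0.630 × 0.001394 = 8.782e-4 m/d
Average linear velocity = 8.782e-4 / 0.18 = 0.004879 m/d
T = 20 yr × 365 = 7300 d
L = v × T = 0.004879 × 7300 = 35.62 m

35.6 m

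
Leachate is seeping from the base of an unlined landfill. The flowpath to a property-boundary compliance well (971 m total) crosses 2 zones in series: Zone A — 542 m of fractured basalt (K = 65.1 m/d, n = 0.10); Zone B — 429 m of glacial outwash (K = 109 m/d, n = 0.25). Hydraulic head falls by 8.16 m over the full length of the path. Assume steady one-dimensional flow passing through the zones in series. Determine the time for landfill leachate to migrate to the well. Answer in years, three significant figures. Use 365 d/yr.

Continuity: the same q passes through each zone, so ΔH = q·Σ(L_j/K_j) — the zones act as resistances in series.
Σ(L/K) = 542/65.1 + 429/109 = 8.326 + 3.936 = 12.26 d
q = ΔH / Σ(L/K) = 8.16 / 12.26 = 0.6655 m/d (same in every zone)
Zone A: v = q/n = 0.6655/0.10 = 6.655 m/d → t_A = 542/6.655 = 81.44 d
Zone B: v = q/n = 0.6655/0.25 = 2.662 m/d → t_B = 429/2.662 = 161.2 d
Total t = 81.44 + 161.2 = 242.6 d
   = 242.6 / 365 = 0.665 yr

0.665 years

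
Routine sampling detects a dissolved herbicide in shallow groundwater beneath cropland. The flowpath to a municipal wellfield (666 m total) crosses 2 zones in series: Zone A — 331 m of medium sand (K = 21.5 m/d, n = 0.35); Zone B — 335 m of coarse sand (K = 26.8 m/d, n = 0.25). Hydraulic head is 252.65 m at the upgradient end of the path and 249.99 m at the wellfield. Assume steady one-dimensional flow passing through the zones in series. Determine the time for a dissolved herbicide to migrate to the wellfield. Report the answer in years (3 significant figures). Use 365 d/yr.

5.73 years

Total head drop ΔH = 252.65 − 249.99 = 2.66 m
Continuity: the same q passes through each zone, so ΔH = q·Σ(L_j/K_j) — the zones act as resistances in series.
Σ(L/K) = 331/21.5 + 335/26.8 = 15.40 + 12.50 = 27.90 d
q = ΔH / Σ(L/K) = 2.66 / 27.90 = 0.09536 m/d (same in every zone)
Zone A: v = q/n = 0.09536/0.35 = 0.2724 m/d → t_A = 331/0.2724 = 1215 d
Zone B: v = q/n = 0.09536/0.25 = 0.3814 m/d → t_B = 335/0.3814 = 878.3 d
Total t = 1215 + 878.3 = 2093 d
   = 2093 / 365 = 5.73 yr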